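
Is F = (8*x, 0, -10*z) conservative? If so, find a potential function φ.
Yes, F is conservative. φ = 4*x**2 - 5*z**2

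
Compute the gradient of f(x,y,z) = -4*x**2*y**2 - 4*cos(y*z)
(-8*x*y**2, -8*x**2*y + 4*z*sin(y*z), 4*y*sin(y*z))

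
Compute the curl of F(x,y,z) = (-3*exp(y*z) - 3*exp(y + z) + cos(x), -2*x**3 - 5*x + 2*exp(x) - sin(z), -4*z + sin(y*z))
(z*cos(y*z) + cos(z), -3*y*exp(y*z) - 3*exp(y + z), -6*x**2 + 3*z*exp(y*z) + 2*exp(x) + 3*exp(y + z) - 5)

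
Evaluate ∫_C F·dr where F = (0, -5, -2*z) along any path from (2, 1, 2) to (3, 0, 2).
5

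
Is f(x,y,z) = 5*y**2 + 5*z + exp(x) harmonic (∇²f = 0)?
No, ∇²f = exp(x) + 10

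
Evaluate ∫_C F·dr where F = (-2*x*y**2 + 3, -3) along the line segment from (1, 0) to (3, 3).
-33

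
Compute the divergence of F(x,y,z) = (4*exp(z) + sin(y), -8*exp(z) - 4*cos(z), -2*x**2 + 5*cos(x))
0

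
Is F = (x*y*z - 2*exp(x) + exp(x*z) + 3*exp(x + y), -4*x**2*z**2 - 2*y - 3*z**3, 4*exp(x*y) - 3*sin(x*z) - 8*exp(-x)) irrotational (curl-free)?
No, ∇×F = (8*x**2*z + 4*x*exp(x*y) + 9*z**2, x*y + x*exp(x*z) - 4*y*exp(x*y) + 3*z*cos(x*z) - 8*exp(-x), -8*x*z**2 - x*z - 3*exp(x + y))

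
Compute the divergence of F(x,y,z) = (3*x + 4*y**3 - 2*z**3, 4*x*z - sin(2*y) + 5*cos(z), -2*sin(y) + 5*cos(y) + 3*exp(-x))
3 - 2*cos(2*y)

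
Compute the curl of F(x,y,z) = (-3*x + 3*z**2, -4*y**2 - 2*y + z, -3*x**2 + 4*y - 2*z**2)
(3, 6*x + 6*z, 0)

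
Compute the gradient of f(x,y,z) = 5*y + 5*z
(0, 5, 5)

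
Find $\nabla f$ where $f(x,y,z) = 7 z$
(0, 0, 7)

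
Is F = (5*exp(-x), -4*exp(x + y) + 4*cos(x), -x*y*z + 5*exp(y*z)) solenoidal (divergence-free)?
No, ∇·F = -x*y + 5*y*exp(y*z) - 4*exp(x + y) - 5*exp(-x)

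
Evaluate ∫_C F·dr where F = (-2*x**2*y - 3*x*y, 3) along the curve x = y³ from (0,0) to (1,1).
39/35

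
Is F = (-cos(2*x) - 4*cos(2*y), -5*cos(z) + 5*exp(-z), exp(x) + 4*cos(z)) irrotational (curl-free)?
No, ∇×F = (-5*sin(z) + 5*exp(-z), -exp(x), -8*sin(2*y))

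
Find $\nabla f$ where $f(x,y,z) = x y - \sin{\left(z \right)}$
(y, x, -cos(z))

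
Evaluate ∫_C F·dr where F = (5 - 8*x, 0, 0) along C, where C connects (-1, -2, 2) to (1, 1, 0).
10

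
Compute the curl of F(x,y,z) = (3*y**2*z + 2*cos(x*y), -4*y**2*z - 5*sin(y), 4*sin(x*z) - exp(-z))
(4*y**2, 3*y**2 - 4*z*cos(x*z), 2*x*sin(x*y) - 6*y*z)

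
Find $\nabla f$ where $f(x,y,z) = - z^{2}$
(0, 0, -2*z)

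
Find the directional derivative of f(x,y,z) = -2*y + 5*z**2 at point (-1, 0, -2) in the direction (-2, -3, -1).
13*sqrt(14)/7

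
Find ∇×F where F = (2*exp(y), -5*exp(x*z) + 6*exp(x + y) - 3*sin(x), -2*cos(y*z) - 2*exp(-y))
(5*x*exp(x*z) + 2*z*sin(y*z) + 2*exp(-y), 0, -5*z*exp(x*z) - 2*exp(y) + 6*exp(x + y) - 3*cos(x))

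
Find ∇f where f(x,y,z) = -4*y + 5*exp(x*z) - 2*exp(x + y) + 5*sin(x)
(5*z*exp(x*z) - 2*exp(x + y) + 5*cos(x), -2*exp(x + y) - 4, 5*x*exp(x*z))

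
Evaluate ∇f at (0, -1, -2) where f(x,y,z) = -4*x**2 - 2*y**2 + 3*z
(0, 4, 3)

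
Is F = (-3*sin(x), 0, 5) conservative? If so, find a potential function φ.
Yes, F is conservative. φ = 5*z + 3*cos(x)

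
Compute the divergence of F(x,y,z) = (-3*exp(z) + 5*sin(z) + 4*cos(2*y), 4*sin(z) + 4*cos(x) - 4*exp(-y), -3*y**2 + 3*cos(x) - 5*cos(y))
4*exp(-y)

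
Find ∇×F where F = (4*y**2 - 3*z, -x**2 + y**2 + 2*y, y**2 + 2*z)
(2*y, -3, -2*x - 8*y)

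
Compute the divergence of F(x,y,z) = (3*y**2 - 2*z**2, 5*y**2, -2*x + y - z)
10*y - 1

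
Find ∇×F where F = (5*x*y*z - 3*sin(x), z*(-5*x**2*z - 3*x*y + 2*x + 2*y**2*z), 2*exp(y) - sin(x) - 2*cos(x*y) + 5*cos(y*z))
(10*x**2*z + 3*x*y + 2*x*sin(x*y) - 2*x - 4*y**2*z - 5*z*sin(y*z) + 2*exp(y), 5*x*y - 2*y*sin(x*y) + cos(x), z*(-10*x*z - 5*x - 3*y + 2))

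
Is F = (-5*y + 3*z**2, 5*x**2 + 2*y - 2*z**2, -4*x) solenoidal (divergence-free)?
No, ∇·F = 2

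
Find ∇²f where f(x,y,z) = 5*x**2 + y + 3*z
10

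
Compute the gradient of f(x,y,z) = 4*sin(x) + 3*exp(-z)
(4*cos(x), 0, -3*exp(-z))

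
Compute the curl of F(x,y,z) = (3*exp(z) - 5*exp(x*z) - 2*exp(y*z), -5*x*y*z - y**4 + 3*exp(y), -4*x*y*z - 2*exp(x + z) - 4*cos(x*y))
(x*(5*y - 4*z + 4*sin(x*y)), -5*x*exp(x*z) + 4*y*z - 2*y*exp(y*z) - 4*y*sin(x*y) + 3*exp(z) + 2*exp(x + z), z*(-5*y + 2*exp(y*z)))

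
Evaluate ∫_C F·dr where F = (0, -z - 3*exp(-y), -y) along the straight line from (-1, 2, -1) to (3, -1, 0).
-2 - 3*exp(-2) + 3*E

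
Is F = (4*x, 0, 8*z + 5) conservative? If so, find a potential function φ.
Yes, F is conservative. φ = 2*x**2 + 4*z**2 + 5*z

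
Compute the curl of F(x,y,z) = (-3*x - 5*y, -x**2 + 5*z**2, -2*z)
(-10*z, 0, 5 - 2*x)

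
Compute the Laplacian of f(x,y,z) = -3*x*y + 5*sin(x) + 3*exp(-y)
-5*sin(x) + 3*exp(-y)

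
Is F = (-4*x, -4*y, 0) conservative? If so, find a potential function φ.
Yes, F is conservative. φ = -2*x**2 - 2*y**2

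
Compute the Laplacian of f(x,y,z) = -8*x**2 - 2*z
-16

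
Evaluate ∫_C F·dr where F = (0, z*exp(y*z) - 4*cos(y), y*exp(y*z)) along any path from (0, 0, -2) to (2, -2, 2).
-1 + exp(-4) + 4*sin(2)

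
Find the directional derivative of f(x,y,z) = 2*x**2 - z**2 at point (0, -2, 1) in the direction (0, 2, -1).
2*sqrt(5)/5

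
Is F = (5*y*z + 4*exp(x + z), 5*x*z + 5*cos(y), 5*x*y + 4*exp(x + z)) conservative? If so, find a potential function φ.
Yes, F is conservative. φ = 5*x*y*z + 4*exp(x + z) + 5*sin(y)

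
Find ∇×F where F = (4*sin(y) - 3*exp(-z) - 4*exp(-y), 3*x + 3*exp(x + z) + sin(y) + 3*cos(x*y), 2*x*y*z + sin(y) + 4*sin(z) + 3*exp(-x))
(2*x*z - 3*exp(x + z) + cos(y), -2*y*z + 3*exp(-z) + 3*exp(-x), -3*y*sin(x*y) + 3*exp(x + z) - 4*cos(y) + 3 - 4*exp(-y))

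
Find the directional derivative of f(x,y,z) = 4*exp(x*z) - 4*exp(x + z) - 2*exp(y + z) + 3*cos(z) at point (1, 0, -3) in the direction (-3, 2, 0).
4*sqrt(13)*(8 + 3*E)*exp(-3)/13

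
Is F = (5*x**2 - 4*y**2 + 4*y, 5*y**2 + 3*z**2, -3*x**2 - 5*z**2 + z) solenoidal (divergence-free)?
No, ∇·F = 10*x + 10*y - 10*z + 1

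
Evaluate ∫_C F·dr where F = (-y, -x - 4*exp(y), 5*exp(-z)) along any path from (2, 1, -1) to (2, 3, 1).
-4*exp(3) - 4 - 5*exp(-1) + 9*E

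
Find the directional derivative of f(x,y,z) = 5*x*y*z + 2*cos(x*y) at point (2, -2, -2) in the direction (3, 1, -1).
4*sqrt(11)*(15 - 2*sin(4))/11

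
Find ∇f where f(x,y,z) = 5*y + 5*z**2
(0, 5, 10*z)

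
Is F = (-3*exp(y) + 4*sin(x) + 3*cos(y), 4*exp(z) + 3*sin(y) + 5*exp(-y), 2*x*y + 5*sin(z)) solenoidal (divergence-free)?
No, ∇·F = 4*cos(x) + 3*cos(y) + 5*cos(z) - 5*exp(-y)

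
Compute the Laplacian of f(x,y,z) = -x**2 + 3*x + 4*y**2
6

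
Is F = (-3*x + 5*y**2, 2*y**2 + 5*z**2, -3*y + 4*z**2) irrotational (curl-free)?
No, ∇×F = (-10*z - 3, 0, -10*y)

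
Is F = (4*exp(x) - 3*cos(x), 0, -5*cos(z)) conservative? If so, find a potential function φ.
Yes, F is conservative. φ = 4*exp(x) - 3*sin(x) - 5*sin(z)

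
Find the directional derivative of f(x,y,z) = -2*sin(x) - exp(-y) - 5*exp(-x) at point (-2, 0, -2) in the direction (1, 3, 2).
sqrt(14)*(-2*cos(2) + 3 + 5*exp(2))/14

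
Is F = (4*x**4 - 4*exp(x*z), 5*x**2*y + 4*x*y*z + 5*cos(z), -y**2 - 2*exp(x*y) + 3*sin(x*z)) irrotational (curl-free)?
No, ∇×F = (-4*x*y - 2*x*exp(x*y) - 2*y + 5*sin(z), -4*x*exp(x*z) + 2*y*exp(x*y) - 3*z*cos(x*z), 2*y*(5*x + 2*z))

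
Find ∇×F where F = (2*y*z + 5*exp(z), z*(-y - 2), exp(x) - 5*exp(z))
(y + 2, 2*y - exp(x) + 5*exp(z), -2*z)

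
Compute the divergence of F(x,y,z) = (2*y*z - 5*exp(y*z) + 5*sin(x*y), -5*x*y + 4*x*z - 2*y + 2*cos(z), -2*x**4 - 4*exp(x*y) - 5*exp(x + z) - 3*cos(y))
-5*x + 5*y*cos(x*y) - 5*exp(x + z) - 2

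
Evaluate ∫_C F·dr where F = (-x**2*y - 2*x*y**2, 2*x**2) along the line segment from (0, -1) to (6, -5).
-324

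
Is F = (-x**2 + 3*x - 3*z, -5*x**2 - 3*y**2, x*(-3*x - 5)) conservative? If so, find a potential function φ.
No, ∇×F = (0, 6*x + 2, -10*x) ≠ 0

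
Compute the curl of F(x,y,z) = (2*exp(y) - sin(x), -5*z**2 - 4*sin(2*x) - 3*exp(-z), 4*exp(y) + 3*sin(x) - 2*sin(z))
(10*z + 4*exp(y) - 3*exp(-z), -3*cos(x), -2*exp(y) - 8*cos(2*x))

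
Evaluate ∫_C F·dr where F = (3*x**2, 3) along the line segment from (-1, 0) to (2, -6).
-9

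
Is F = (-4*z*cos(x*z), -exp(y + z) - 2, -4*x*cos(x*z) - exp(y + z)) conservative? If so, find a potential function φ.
Yes, F is conservative. φ = -2*y - exp(y + z) - 4*sin(x*z)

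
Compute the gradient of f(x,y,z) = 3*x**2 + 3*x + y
(6*x + 3, 1, 0)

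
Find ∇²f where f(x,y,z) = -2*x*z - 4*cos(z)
4*cos(z)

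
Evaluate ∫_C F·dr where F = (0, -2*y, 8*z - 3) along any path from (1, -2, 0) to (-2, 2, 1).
1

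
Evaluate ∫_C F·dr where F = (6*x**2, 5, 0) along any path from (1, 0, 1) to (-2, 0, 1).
-18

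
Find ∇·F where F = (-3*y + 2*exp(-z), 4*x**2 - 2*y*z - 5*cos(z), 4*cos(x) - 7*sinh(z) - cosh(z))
-2*z - sinh(z) - 7*cosh(z)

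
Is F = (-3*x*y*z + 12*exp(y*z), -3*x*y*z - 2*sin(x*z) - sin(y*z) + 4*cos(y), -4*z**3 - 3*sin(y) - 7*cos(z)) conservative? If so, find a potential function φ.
No, ∇×F = (3*x*y + 2*x*cos(x*z) + y*cos(y*z) - 3*cos(y), 3*y*(-x + 4*exp(y*z)), z*(3*x - 3*y - 12*exp(y*z) - 2*cos(x*z))) ≠ 0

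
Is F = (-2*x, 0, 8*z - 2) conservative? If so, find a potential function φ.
Yes, F is conservative. φ = -x**2 + 4*z**2 - 2*z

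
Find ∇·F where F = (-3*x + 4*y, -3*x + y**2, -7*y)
2*y - 3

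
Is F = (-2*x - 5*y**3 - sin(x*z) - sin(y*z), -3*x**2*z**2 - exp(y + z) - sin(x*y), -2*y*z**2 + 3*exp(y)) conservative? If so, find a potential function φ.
No, ∇×F = (6*x**2*z - 2*z**2 + 3*exp(y) + exp(y + z), -x*cos(x*z) - y*cos(y*z), -6*x*z**2 + 15*y**2 - y*cos(x*y) + z*cos(y*z)) ≠ 0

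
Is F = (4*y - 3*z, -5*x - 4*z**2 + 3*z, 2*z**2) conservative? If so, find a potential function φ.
No, ∇×F = (8*z - 3, -3, -9) ≠ 0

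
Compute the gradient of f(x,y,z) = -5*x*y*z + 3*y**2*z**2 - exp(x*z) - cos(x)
(-5*y*z - z*exp(x*z) + sin(x), z*(-5*x + 6*y*z), -5*x*y - x*exp(x*z) + 6*y**2*z)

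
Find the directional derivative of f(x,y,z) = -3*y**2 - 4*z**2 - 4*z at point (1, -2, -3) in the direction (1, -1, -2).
-26*sqrt(6)/3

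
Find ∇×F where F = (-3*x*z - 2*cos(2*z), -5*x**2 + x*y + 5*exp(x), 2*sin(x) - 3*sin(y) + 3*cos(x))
(-3*cos(y), -3*x + 3*sin(x) + 4*sin(2*z) - 2*cos(x), -10*x + y + 5*exp(x))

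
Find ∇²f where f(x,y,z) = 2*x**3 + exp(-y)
12*x + exp(-y)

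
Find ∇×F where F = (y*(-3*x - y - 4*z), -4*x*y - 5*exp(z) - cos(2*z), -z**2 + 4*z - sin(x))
(5*exp(z) - 2*sin(2*z), -4*y + cos(x), 3*x - 2*y + 4*z)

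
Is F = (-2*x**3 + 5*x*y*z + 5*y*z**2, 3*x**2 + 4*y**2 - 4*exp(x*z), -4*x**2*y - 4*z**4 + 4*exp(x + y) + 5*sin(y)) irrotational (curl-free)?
No, ∇×F = (-4*x**2 + 4*x*exp(x*z) + 4*exp(x + y) + 5*cos(y), 13*x*y + 10*y*z - 4*exp(x + y), -5*x*z + 6*x - 5*z**2 - 4*z*exp(x*z))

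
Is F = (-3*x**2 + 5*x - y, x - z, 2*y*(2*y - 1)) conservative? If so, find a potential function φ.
No, ∇×F = (8*y - 1, 0, 2) ≠ 0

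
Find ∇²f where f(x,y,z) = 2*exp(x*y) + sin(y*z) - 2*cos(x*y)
2*x**2*exp(x*y) + 2*x**2*cos(x*y) + 2*y**2*(exp(x*y) + cos(x*y)) - y**2*sin(y*z) - z**2*sin(y*z)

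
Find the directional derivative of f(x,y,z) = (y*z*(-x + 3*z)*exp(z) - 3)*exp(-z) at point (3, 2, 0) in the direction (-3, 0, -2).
6*sqrt(13)/13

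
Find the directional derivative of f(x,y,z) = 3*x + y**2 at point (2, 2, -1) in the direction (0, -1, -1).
-2*sqrt(2)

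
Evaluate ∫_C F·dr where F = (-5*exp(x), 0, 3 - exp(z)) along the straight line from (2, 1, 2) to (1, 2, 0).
-5*E - 7 + 6*exp(2)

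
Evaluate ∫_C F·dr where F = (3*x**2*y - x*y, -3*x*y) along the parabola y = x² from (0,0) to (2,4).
-116/5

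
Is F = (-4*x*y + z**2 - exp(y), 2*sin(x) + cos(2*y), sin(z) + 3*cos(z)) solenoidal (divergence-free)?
No, ∇·F = -4*y - 2*sin(2*y) - 3*sin(z) + cos(z)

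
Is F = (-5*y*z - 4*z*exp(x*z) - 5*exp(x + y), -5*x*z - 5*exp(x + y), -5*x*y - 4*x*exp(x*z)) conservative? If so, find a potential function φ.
Yes, F is conservative. φ = -5*x*y*z - 4*exp(x*z) - 5*exp(x + y)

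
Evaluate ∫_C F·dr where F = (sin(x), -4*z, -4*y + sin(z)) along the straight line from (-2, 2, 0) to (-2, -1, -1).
-3 - cos(1)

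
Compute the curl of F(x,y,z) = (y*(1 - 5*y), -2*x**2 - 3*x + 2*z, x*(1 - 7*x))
(-2, 14*x - 1, -4*x + 10*y - 4)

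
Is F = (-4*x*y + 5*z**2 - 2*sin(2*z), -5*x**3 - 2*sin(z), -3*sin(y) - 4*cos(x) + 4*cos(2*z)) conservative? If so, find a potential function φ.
No, ∇×F = (-3*cos(y) + 2*cos(z), 10*z - 4*sin(x) - 4*cos(2*z), x*(4 - 15*x)) ≠ 0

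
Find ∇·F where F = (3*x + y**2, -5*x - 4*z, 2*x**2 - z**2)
3 - 2*z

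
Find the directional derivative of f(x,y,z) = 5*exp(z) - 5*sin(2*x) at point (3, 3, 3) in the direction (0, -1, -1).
-5*sqrt(2)*exp(3)/2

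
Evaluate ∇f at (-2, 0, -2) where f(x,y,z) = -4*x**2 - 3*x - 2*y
(13, -2, 0)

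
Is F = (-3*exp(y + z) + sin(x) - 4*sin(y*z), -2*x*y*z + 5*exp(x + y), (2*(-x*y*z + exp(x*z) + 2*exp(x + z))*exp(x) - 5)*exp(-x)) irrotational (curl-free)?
No, ∇×F = (2*x*(y - z), 2*y*z - 4*y*cos(y*z) - 2*z*exp(x*z) - 4*exp(x + z) - 3*exp(y + z) - 5*exp(-x), -2*y*z + 4*z*cos(y*z) + 5*exp(x + y) + 3*exp(y + z))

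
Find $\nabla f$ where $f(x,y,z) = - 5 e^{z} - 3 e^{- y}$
(0, 3*exp(-y), -5*exp(z))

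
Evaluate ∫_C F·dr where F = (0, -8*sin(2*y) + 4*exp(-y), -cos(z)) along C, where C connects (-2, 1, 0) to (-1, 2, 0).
4*cos(4) - 4*exp(-2) + 4*exp(-1) - 4*cos(2)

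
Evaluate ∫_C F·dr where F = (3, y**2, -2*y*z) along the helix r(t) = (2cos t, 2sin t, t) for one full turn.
8*pi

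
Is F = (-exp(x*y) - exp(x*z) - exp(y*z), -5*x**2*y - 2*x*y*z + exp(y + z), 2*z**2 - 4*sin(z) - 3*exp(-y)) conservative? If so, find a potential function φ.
No, ∇×F = (2*x*y - exp(y + z) + 3*exp(-y), -x*exp(x*z) - y*exp(y*z), -10*x*y + x*exp(x*y) - 2*y*z + z*exp(y*z)) ≠ 0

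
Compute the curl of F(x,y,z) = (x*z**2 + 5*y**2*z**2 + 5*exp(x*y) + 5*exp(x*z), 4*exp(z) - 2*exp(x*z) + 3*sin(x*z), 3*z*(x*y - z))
(3*x*z + 2*x*exp(x*z) - 3*x*cos(x*z) - 4*exp(z), 2*x*z + 5*x*exp(x*z) + 10*y**2*z - 3*y*z, -5*x*exp(x*y) - 10*y*z**2 - 2*z*exp(x*z) + 3*z*cos(x*z))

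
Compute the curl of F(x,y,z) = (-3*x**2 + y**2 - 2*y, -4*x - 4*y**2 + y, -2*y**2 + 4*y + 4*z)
(4 - 4*y, 0, -2*y - 2)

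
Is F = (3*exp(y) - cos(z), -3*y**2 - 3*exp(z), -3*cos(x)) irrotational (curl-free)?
No, ∇×F = (3*exp(z), -3*sin(x) + sin(z), -3*exp(y))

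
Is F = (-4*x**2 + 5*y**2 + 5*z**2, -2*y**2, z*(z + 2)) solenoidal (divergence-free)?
No, ∇·F = -8*x - 4*y + 2*z + 2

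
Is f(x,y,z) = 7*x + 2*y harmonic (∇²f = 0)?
Yes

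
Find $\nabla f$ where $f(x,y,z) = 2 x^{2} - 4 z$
(4*x, 0, -4)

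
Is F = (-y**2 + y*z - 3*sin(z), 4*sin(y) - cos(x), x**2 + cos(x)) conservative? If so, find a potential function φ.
No, ∇×F = (0, -2*x + y + sin(x) - 3*cos(z), 2*y - z + sin(x)) ≠ 0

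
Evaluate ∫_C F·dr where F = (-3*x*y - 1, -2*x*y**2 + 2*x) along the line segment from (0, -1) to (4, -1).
20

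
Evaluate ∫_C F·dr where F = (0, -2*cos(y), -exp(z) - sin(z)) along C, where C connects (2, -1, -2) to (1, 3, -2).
-2*sin(1) - 2*sin(3)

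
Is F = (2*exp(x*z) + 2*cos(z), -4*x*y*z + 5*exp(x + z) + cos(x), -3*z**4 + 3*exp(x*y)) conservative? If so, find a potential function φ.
No, ∇×F = (4*x*y + 3*x*exp(x*y) - 5*exp(x + z), 2*x*exp(x*z) - 3*y*exp(x*y) - 2*sin(z), -4*y*z + 5*exp(x + z) - sin(x)) ≠ 0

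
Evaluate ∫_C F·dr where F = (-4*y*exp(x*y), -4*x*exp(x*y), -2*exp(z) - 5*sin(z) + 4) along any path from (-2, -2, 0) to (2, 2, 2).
-2*exp(2) + 5*cos(2) + 5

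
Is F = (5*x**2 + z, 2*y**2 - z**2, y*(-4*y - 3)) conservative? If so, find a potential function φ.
No, ∇×F = (-8*y + 2*z - 3, 1, 0) ≠ 0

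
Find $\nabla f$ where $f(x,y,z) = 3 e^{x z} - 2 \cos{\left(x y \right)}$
(2*y*sin(x*y) + 3*z*exp(x*z), 2*x*sin(x*y), 3*x*exp(x*z))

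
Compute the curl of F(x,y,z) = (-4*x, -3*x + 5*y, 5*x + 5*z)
(0, -5, -3)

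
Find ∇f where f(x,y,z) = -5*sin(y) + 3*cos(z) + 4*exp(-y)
(0, -5*cos(y) - 4*exp(-y), -3*sin(z))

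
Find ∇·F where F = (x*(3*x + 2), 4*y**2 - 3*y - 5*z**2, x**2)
6*x + 8*y - 1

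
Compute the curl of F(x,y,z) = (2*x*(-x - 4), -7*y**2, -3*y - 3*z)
(-3, 0, 0)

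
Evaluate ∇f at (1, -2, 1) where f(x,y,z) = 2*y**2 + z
(0, -8, 1)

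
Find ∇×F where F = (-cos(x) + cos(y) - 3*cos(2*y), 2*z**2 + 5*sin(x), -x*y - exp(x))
(-x - 4*z, y + exp(x), sin(y) - 6*sin(2*y) + 5*cos(x))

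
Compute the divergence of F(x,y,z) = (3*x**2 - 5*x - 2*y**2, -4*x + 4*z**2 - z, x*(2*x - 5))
6*x - 5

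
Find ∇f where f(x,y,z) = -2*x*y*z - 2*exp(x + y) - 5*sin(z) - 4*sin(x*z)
(-2*y*z - 4*z*cos(x*z) - 2*exp(x + y), -2*x*z - 2*exp(x + y), -2*x*y - 4*x*cos(x*z) - 5*cos(z))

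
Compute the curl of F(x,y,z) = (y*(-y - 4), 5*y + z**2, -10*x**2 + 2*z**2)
(-2*z, 20*x, 2*y + 4)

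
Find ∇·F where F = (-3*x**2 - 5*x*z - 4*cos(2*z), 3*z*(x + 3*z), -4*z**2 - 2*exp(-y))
-6*x - 13*z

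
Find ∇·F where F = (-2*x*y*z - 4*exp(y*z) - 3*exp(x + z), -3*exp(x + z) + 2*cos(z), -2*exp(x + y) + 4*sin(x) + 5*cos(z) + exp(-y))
-2*y*z - 3*exp(x + z) - 5*sin(z)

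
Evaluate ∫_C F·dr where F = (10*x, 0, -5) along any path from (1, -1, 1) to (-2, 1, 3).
5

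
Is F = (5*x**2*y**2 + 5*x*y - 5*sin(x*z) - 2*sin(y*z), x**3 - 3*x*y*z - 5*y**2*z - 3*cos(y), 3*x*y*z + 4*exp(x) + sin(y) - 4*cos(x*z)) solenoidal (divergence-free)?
No, ∇·F = 10*x*y**2 + 3*x*y - 3*x*z + 4*x*sin(x*z) - 10*y*z + 5*y - 5*z*cos(x*z) + 3*sin(y)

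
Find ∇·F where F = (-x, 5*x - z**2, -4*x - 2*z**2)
-4*z - 1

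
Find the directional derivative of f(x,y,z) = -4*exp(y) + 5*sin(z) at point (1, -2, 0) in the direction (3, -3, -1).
sqrt(19)*(12 - 5*exp(2))*exp(-2)/19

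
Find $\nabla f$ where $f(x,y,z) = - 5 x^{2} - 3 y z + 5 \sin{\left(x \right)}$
(-10*x + 5*cos(x), -3*z, -3*y)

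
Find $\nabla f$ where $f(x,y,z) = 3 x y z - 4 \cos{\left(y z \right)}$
(3*y*z, z*(3*x + 4*sin(y*z)), y*(3*x + 4*sin(y*z)))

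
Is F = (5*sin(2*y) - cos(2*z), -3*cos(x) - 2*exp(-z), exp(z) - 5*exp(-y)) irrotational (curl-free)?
No, ∇×F = (-2*exp(-z) + 5*exp(-y), 2*sin(2*z), 3*sin(x) - 10*cos(2*y))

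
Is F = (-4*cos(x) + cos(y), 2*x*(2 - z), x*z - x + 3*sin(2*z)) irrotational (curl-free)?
No, ∇×F = (2*x, 1 - z, -2*z + sin(y) + 4)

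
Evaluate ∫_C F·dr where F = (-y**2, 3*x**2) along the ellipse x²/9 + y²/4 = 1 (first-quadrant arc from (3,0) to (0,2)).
44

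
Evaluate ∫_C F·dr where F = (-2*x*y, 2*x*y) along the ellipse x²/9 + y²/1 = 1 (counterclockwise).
0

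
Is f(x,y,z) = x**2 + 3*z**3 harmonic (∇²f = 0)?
No, ∇²f = 18*z + 2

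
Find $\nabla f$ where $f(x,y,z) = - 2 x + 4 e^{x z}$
(4*z*exp(x*z) - 2, 0, 4*x*exp(x*z))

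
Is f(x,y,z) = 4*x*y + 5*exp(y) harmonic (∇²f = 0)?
No, ∇²f = 5*exp(y)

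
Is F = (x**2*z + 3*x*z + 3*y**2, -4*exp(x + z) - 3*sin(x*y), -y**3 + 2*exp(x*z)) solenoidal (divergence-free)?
No, ∇·F = 2*x*z + 2*x*exp(x*z) - 3*x*cos(x*y) + 3*z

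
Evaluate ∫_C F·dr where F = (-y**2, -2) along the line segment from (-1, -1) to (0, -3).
-1/3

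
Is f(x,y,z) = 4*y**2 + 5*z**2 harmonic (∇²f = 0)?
No, ∇²f = 18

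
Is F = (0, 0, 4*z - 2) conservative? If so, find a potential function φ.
Yes, F is conservative. φ = 2*z*(z - 1)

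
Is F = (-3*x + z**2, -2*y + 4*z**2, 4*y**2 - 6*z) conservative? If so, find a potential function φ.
No, ∇×F = (8*y - 8*z, 2*z, 0) ≠ 0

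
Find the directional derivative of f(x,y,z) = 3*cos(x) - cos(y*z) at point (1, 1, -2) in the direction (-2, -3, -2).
2*sqrt(17)*(-2*sin(2) + 3*sin(1))/17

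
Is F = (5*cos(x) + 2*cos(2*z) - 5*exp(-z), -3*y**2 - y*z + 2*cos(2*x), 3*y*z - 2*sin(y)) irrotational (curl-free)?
No, ∇×F = (y + 3*z - 2*cos(y), -4*sin(2*z) + 5*exp(-z), -4*sin(2*x))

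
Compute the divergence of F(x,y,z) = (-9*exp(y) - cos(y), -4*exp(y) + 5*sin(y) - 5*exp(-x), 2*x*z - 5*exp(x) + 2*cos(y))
2*x - 4*exp(y) + 5*cos(y)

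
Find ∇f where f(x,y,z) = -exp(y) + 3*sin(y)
(0, -exp(y) + 3*cos(y), 0)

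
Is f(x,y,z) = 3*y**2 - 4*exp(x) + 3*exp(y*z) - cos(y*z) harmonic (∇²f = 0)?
No, ∇²f = y**2*(3*exp(y*z) + cos(y*z)) + 3*z**2*exp(y*z) + z**2*cos(y*z) - 4*exp(x) + 6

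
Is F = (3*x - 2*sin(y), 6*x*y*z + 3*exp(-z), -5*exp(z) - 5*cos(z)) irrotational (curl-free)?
No, ∇×F = (-6*x*y + 3*exp(-z), 0, 6*y*z + 2*cos(y))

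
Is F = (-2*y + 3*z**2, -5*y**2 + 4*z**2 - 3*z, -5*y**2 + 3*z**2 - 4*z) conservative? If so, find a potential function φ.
No, ∇×F = (-10*y - 8*z + 3, 6*z, 2) ≠ 0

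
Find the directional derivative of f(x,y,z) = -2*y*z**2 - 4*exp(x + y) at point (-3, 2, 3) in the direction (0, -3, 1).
sqrt(10)*(6/5 + 3*E)*exp(-1)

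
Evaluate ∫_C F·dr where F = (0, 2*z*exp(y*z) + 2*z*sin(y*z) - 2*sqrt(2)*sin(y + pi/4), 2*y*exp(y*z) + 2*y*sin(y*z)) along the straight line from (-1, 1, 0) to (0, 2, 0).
2*sqrt(2)*(cos(pi/4 + 2) - cos(pi/4 + 1))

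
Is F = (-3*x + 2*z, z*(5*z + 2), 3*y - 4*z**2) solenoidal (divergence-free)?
No, ∇·F = -8*z - 3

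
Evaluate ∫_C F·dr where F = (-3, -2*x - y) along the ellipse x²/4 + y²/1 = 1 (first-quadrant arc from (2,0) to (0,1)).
11/2 - pi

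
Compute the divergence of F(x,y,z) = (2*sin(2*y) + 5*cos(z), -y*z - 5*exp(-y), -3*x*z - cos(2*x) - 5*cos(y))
-3*x - z + 5*exp(-y)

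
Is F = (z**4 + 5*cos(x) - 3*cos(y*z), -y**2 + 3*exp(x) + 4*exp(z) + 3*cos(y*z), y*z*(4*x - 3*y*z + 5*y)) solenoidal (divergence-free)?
No, ∇·F = 4*x*y - 6*y**2*z + 5*y**2 - 2*y - 3*z*sin(y*z) - 5*sin(x)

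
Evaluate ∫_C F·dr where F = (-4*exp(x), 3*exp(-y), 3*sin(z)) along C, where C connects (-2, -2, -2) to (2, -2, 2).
-8*sinh(2)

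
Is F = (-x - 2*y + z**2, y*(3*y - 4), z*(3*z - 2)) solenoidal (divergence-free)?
No, ∇·F = 6*y + 6*z - 7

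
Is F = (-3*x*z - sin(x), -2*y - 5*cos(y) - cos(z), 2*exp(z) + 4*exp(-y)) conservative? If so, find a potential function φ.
No, ∇×F = (-sin(z) - 4*exp(-y), -3*x, 0) ≠ 0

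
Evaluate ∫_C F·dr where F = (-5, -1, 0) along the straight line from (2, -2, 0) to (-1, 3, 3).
10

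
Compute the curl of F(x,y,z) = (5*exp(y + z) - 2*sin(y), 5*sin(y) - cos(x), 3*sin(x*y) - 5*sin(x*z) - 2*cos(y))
(3*x*cos(x*y) + 2*sin(y), -3*y*cos(x*y) + 5*z*cos(x*z) + 5*exp(y + z), -5*exp(y + z) + sin(x) + 2*cos(y))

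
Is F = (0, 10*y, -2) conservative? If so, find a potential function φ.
Yes, F is conservative. φ = 5*y**2 - 2*z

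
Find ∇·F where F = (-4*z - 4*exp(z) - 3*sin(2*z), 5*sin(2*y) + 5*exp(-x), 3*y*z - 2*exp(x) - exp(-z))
3*y + 10*cos(2*y) + exp(-z)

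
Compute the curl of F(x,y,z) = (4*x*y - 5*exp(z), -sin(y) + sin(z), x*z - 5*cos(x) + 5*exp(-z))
(-cos(z), -z - 5*exp(z) - 5*sin(x), -4*x)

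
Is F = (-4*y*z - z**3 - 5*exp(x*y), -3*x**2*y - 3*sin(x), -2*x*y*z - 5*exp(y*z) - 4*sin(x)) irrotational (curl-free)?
No, ∇×F = (z*(-2*x - 5*exp(y*z)), 2*y*z - 4*y - 3*z**2 + 4*cos(x), -6*x*y + 5*x*exp(x*y) + 4*z - 3*cos(x))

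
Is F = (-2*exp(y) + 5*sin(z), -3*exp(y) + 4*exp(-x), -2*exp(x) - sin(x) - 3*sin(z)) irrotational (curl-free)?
No, ∇×F = (0, 2*exp(x) + cos(x) + 5*cos(z), 2*exp(y) - 4*exp(-x))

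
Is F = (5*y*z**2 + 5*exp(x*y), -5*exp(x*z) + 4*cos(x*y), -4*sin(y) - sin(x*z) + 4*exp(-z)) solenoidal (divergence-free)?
No, ∇·F = -4*x*sin(x*y) - x*cos(x*z) + 5*y*exp(x*y) - 4*exp(-z)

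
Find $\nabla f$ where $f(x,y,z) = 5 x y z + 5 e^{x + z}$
(5*y*z + 5*exp(x + z), 5*x*z, 5*x*y + 5*exp(x + z))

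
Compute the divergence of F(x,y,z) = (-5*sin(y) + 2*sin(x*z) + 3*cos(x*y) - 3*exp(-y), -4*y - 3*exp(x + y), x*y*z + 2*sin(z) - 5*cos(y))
x*y - 3*y*sin(x*y) + 2*z*cos(x*z) - 3*exp(x + y) + 2*cos(z) - 4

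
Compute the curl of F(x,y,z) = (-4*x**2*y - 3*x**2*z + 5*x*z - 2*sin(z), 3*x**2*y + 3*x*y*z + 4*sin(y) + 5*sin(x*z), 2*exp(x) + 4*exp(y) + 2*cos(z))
(-3*x*y - 5*x*cos(x*z) + 4*exp(y), -3*x**2 + 5*x - 2*exp(x) - 2*cos(z), 4*x**2 + 6*x*y + 3*y*z + 5*z*cos(x*z))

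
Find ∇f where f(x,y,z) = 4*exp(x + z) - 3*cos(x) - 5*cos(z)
(4*exp(x + z) + 3*sin(x), 0, 4*exp(x + z) + 5*sin(z))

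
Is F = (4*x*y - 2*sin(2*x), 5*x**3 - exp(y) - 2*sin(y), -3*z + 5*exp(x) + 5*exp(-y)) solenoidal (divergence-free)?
No, ∇·F = 4*y - exp(y) - 4*cos(2*x) - 2*cos(y) - 3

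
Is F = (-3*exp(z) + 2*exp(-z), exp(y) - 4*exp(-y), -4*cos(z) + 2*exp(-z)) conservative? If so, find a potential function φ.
No, ∇×F = (0, -sinh(z) - 5*cosh(z), 0) ≠ 0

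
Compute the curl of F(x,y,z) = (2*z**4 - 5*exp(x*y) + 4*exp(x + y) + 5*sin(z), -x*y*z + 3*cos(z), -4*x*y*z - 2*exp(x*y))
(x*y - 4*x*z - 2*x*exp(x*y) + 3*sin(z), 4*y*z + 2*y*exp(x*y) + 8*z**3 + 5*cos(z), 5*x*exp(x*y) - y*z - 4*exp(x + y))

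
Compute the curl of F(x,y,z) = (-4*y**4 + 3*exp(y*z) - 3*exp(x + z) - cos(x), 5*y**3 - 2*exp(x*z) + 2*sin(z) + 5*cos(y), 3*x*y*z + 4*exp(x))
(3*x*z + 2*x*exp(x*z) - 2*cos(z), -3*y*z + 3*y*exp(y*z) - 4*exp(x) - 3*exp(x + z), 16*y**3 - 2*z*exp(x*z) - 3*z*exp(y*z))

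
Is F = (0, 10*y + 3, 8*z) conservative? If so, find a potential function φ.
Yes, F is conservative. φ = 5*y**2 + 3*y + 4*z**2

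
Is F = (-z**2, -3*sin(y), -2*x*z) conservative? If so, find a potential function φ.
Yes, F is conservative. φ = -x*z**2 + 3*cos(y)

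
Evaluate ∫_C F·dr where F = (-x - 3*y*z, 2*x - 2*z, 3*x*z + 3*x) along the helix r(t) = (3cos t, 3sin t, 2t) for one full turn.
18*pi*(1 + 3*pi)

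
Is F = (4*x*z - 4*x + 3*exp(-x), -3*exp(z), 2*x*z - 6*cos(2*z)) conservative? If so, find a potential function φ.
No, ∇×F = (3*exp(z), 4*x - 2*z, 0) ≠ 0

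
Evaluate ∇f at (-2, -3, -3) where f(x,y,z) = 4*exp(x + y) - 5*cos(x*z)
(4*exp(-5) - 15*sin(6), 4*exp(-5), -10*sin(6))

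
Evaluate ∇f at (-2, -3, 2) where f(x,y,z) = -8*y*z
(0, -16, 24)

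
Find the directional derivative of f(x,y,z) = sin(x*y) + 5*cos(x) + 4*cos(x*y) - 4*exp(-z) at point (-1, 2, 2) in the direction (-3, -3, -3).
sqrt(3)*(-(cos(2) + 4*sin(2) + 5*sin(1))*exp(2) - 4)*exp(-2)/3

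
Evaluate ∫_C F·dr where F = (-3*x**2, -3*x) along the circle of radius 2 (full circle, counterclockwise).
-12*pi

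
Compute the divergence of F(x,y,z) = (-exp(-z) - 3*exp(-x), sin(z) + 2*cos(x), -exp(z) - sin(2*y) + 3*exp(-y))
-exp(z) + 3*exp(-x)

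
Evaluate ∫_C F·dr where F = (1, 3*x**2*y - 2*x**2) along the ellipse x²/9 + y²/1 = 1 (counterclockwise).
0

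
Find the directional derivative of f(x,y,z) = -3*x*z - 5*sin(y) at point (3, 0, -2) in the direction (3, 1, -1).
2*sqrt(11)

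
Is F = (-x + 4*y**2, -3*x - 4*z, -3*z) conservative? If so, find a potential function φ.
No, ∇×F = (4, 0, -8*y - 3) ≠ 0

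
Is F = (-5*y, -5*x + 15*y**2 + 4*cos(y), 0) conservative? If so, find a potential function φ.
Yes, F is conservative. φ = -5*x*y + 5*y**3 + 4*sin(y)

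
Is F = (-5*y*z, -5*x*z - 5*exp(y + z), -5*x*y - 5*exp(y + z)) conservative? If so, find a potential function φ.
Yes, F is conservative. φ = -5*x*y*z - 5*exp(y + z)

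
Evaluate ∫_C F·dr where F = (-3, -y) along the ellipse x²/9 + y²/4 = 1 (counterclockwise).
0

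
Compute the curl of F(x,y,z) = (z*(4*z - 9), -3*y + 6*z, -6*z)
(-6, 8*z - 9, 0)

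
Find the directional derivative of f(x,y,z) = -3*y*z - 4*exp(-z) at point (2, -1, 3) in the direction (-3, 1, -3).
6*sqrt(19)*(-3*exp(3) - 2)*exp(-3)/19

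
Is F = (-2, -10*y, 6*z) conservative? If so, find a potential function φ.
Yes, F is conservative. φ = -2*x - 5*y**2 + 3*z**2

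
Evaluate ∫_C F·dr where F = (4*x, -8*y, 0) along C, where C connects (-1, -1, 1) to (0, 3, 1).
-34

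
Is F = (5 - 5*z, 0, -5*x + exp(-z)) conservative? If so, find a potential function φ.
Yes, F is conservative. φ = -5*x*z + 5*x - exp(-z)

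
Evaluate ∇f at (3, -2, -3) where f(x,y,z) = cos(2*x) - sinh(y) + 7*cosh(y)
(-2*sin(6), -7*sinh(2) - cosh(2), 0)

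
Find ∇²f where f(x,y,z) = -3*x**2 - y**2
-8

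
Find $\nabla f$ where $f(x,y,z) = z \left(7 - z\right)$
(0, 0, 7 - 2*z)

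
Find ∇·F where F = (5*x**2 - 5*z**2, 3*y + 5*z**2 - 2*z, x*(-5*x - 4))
10*x + 3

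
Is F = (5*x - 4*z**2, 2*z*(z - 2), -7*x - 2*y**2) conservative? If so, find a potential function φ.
No, ∇×F = (-4*y - 4*z + 4, 7 - 8*z, 0) ≠ 0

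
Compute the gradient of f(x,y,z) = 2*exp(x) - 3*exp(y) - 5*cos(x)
(2*exp(x) + 5*sin(x), -3*exp(y), 0)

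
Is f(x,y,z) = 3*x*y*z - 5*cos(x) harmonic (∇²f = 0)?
No, ∇²f = 5*cos(x)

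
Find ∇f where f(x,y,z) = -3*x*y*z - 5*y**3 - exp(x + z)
(-3*y*z - exp(x + z), -3*x*z - 15*y**2, -3*x*y - exp(x + z))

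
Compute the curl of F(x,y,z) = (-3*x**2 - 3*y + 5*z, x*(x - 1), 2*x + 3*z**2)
(0, 3, 2*x + 2)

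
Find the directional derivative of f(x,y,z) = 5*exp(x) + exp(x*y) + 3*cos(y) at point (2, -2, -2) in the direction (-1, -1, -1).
sqrt(3)*(-5*exp(2)/3 - sin(2))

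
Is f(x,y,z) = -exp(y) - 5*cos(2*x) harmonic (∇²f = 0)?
No, ∇²f = -exp(y) + 20*cos(2*x)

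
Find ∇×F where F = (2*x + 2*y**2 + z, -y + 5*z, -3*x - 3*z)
(-5, 4, -4*y)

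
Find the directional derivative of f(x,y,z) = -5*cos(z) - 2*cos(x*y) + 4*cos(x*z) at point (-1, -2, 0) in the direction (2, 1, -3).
-5*sqrt(14)*sin(2)/7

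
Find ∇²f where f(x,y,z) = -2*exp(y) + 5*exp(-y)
-2*exp(y) + 5*exp(-y)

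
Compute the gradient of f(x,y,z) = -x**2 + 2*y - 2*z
(-2*x, 2, -2)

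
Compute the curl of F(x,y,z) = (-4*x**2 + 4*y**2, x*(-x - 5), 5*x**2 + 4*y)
(4, -10*x, -2*x - 8*y - 5)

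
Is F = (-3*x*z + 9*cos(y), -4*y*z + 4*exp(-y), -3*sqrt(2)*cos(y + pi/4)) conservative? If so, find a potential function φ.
No, ∇×F = (4*y + 3*sqrt(2)*sin(y + pi/4), -3*x, 9*sin(y)) ≠ 0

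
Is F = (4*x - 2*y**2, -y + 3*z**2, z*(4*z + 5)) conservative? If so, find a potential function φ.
No, ∇×F = (-6*z, 0, 4*y) ≠ 0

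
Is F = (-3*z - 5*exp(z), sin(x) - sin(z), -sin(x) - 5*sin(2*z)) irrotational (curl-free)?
No, ∇×F = (cos(z), -5*exp(z) + cos(x) - 3, cos(x))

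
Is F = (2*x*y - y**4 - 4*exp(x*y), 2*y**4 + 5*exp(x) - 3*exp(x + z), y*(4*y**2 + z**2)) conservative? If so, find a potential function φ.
No, ∇×F = (12*y**2 + z**2 + 3*exp(x + z), 0, 4*x*exp(x*y) - 2*x + 4*y**3 + 5*exp(x) - 3*exp(x + z)) ≠ 0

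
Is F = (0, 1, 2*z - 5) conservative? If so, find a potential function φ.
Yes, F is conservative. φ = y + z**2 - 5*z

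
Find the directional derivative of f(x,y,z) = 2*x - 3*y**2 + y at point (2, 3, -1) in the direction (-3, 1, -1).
-23*sqrt(11)/11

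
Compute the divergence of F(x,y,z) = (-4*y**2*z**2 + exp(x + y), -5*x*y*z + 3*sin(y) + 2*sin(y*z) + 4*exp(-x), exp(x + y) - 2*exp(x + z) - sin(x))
-5*x*z + 2*z*cos(y*z) + exp(x + y) - 2*exp(x + z) + 3*cos(y)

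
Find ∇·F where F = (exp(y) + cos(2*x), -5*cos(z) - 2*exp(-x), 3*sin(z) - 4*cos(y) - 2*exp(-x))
-2*sin(2*x) + 3*cos(z)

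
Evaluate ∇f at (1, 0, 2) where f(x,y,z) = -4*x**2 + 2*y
(-8, 2, 0)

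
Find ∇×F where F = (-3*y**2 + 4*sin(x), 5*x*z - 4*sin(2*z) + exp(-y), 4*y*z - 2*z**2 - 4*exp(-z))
(-5*x + 4*z + 8*cos(2*z), 0, 6*y + 5*z)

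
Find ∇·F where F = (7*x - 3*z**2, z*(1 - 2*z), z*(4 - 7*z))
11 - 14*z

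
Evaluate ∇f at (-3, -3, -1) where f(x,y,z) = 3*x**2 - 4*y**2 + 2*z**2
(-18, 24, -4)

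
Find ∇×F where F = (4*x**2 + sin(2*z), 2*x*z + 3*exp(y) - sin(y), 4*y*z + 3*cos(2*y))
(-2*x + 4*z - 6*sin(2*y), 2*cos(2*z), 2*z)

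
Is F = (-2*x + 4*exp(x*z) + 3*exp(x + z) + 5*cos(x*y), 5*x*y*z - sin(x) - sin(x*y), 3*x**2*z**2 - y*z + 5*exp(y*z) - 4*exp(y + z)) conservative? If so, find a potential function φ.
No, ∇×F = (-5*x*y + 5*z*exp(y*z) - z - 4*exp(y + z), -6*x*z**2 + 4*x*exp(x*z) + 3*exp(x + z), 5*x*sin(x*y) + 5*y*z - y*cos(x*y) - cos(x)) ≠ 0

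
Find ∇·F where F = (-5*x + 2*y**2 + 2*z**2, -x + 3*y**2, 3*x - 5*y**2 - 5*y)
6*y - 5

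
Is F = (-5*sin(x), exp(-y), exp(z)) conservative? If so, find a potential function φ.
Yes, F is conservative. φ = exp(z) + 5*cos(x) - exp(-y)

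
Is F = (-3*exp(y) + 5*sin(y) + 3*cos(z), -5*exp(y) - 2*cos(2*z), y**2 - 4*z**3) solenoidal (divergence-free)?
No, ∇·F = -12*z**2 - 5*exp(y)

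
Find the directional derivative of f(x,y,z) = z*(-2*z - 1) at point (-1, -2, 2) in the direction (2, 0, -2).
9*sqrt(2)/2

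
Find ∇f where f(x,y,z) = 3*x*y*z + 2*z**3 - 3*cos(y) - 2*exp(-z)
(3*y*z, 3*x*z + 3*sin(y), 3*x*y + 6*z**2 + 2*exp(-z))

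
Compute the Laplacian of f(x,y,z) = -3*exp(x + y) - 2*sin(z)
-6*exp(x + y) + 2*sin(z)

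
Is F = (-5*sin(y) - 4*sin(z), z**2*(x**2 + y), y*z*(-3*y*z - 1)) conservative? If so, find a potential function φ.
No, ∇×F = (z*(-2*x**2 - 6*y*z - 2*y - 1), -4*cos(z), 2*x*z**2 + 5*cos(y)) ≠ 0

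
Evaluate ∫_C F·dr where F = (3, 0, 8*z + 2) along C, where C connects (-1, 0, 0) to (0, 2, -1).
5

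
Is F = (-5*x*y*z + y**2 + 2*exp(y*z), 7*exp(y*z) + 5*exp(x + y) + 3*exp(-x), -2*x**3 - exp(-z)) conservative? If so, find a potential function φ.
No, ∇×F = (-7*y*exp(y*z), 6*x**2 - 5*x*y + 2*y*exp(y*z), 5*x*z - 2*y - 2*z*exp(y*z) + 5*exp(x + y) - 3*exp(-x)) ≠ 0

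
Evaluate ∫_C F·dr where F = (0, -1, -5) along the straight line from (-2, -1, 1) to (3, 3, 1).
-4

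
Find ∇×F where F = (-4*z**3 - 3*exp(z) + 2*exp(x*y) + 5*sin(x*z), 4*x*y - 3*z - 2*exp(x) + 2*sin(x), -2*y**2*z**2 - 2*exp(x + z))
(-4*y*z**2 + 3, 5*x*cos(x*z) - 12*z**2 - 3*exp(z) + 2*exp(x + z), -2*x*exp(x*y) + 4*y - 2*exp(x) + 2*cos(x))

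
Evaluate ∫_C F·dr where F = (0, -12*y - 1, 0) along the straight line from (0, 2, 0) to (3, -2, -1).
4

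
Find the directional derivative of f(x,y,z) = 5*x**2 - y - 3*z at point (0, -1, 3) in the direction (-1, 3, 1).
-6*sqrt(11)/11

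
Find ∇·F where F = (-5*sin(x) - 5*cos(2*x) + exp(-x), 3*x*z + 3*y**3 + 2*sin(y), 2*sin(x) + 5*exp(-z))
9*y**2 + 10*sin(2*x) - 5*cos(x) + 2*cos(y) - 5*exp(-z) - exp(-x)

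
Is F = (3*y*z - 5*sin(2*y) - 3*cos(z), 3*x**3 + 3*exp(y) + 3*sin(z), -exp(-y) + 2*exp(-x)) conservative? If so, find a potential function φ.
No, ∇×F = (-3*cos(z) + exp(-y), 3*y + 3*sin(z) + 2*exp(-x), 9*x**2 - 3*z + 10*cos(2*y)) ≠ 0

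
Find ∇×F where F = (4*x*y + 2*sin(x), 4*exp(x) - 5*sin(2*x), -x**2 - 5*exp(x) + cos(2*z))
(0, 2*x + 5*exp(x), -4*x + 4*exp(x) - 10*cos(2*x))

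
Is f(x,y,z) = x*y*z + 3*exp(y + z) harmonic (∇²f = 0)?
No, ∇²f = 6*exp(y + z)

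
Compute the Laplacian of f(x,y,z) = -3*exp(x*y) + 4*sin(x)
-3*x**2*exp(x*y) - 3*y**2*exp(x*y) - 4*sin(x)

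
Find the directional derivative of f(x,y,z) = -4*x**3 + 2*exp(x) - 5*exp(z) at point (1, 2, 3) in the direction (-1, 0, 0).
12 - 2*E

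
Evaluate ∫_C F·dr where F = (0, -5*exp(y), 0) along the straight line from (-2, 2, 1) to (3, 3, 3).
5*(1 - E)*exp(2)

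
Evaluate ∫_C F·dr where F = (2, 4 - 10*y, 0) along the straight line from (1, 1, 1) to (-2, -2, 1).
-33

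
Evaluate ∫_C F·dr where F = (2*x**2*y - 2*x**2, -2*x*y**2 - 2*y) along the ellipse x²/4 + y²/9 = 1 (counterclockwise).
-39*pi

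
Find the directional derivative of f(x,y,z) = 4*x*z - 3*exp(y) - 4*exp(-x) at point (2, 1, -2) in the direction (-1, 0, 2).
4*sqrt(5)*(-1 + 6*exp(2))*exp(-2)/5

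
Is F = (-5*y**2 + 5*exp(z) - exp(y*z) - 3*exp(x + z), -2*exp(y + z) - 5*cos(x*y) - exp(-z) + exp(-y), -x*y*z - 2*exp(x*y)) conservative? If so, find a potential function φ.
No, ∇×F = (-x*z - 2*x*exp(x*y) + 2*exp(y + z) - exp(-z), y*z + 2*y*exp(x*y) - y*exp(y*z) + 5*exp(z) - 3*exp(x + z), 5*y*sin(x*y) + 10*y + z*exp(y*z)) ≠ 0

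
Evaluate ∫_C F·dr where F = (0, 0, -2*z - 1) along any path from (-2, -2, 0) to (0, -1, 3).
-12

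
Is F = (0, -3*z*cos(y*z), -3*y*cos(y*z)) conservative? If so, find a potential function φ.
Yes, F is conservative. φ = -3*sin(y*z)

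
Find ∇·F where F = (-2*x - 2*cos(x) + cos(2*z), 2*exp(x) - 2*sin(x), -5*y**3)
2*sin(x) - 2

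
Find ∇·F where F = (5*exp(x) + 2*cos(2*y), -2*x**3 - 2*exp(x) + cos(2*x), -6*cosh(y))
5*exp(x)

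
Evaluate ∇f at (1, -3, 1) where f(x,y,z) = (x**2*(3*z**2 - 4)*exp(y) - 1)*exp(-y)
(-2, exp(3), 6)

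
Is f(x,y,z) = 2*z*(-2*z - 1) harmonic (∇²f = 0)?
No, ∇²f = -8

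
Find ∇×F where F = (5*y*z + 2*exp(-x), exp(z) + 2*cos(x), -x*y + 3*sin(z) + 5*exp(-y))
(-x - exp(z) - 5*exp(-y), 6*y, -5*z - 2*sin(x))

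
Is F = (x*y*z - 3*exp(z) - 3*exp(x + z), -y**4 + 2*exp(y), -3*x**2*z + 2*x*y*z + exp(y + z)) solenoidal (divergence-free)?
No, ∇·F = -3*x**2 + 2*x*y - 4*y**3 + y*z + 2*exp(y) - 3*exp(x + z) + exp(y + z)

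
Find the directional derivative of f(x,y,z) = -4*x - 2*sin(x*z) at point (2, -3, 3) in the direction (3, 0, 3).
-sqrt(2)*(2 + 5*cos(6))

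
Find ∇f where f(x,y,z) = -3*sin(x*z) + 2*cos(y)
(-3*z*cos(x*z), -2*sin(y), -3*x*cos(x*z))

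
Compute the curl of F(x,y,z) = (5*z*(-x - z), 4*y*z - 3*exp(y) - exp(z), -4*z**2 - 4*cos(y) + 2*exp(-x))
(-4*y + exp(z) + 4*sin(y), -5*x - 10*z + 2*exp(-x), 0)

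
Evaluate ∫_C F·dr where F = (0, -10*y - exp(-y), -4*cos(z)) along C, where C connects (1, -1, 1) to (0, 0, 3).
-E - 4*sin(3) + 4*sin(1) + 6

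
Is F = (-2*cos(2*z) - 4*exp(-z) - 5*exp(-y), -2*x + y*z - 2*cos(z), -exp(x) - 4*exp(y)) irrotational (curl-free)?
No, ∇×F = (-y - 4*exp(y) - 2*sin(z), exp(x) + 4*sin(2*z) + 4*exp(-z), -2 - 5*exp(-y))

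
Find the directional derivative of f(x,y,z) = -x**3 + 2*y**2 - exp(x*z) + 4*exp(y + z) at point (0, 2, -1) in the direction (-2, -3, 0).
sqrt(13)*(-12*E/13 - 2)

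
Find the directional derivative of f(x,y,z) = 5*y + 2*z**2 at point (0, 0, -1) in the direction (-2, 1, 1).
sqrt(6)/6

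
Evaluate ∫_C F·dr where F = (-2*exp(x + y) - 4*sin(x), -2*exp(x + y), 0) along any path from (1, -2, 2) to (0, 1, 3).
-4*sinh(1) - 4*cos(1) + 4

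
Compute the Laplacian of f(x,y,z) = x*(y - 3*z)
0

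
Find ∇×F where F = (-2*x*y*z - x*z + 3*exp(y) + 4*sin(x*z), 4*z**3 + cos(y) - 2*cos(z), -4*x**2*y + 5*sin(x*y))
(-4*x**2 + 5*x*cos(x*y) - 12*z**2 - 2*sin(z), 6*x*y + 4*x*cos(x*z) - x - 5*y*cos(x*y), 2*x*z - 3*exp(y))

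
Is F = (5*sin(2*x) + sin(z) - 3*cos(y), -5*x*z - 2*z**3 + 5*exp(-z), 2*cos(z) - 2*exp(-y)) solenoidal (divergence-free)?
No, ∇·F = -2*sin(z) + 10*cos(2*x)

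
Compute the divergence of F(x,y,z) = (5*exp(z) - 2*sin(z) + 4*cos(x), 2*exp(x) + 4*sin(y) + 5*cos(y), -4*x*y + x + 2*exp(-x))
-4*sin(x) - 5*sin(y) + 4*cos(y)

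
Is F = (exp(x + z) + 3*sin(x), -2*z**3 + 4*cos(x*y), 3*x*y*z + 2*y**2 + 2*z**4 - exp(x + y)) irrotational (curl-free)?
No, ∇×F = (3*x*z + 4*y + 6*z**2 - exp(x + y), -3*y*z + exp(x + y) + exp(x + z), -4*y*sin(x*y))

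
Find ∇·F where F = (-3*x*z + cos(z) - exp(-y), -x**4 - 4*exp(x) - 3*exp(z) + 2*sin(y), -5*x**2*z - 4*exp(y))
-5*x**2 - 3*z + 2*cos(y)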